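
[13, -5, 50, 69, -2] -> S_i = Random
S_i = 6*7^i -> [6, 42, 294, 2058, 14406]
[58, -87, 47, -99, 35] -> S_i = Random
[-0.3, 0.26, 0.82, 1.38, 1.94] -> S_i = -0.30 + 0.56*i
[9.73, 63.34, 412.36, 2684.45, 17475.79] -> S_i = 9.73*6.51^i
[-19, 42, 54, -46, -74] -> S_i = Random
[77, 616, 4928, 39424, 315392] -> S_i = 77*8^i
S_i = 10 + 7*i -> [10, 17, 24, 31, 38]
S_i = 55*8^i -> [55, 440, 3520, 28160, 225280]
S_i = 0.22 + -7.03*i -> [0.22, -6.81, -13.84, -20.87, -27.9]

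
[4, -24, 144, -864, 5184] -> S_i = 4*-6^i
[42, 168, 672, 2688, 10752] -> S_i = 42*4^i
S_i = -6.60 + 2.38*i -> [-6.6, -4.22, -1.84, 0.54, 2.92]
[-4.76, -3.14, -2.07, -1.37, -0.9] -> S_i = -4.76*0.66^i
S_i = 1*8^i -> [1, 8, 64, 512, 4096]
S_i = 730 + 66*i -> [730, 796, 862, 928, 994]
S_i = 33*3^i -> [33, 99, 297, 891, 2673]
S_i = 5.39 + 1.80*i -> [5.39, 7.19, 8.99, 10.79, 12.59]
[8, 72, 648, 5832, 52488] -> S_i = 8*9^i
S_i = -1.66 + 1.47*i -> [-1.66, -0.19, 1.28, 2.75, 4.22]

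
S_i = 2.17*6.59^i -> [2.17, 14.3, 94.24, 621.03, 4092.62]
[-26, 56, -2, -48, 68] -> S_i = Random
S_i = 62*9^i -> [62, 558, 5022, 45198, 406782]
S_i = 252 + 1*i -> [252, 253, 254, 255, 256]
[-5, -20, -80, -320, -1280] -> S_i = -5*4^i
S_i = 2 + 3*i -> [2, 5, 8, 11, 14]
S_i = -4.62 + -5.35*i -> [-4.62, -9.97, -15.32, -20.67, -26.02]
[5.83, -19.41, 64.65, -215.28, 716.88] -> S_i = 5.83*(-3.33)^i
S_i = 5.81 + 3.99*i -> [5.81, 9.8, 13.79, 17.78, 21.77]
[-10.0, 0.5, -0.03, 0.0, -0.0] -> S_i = -10.00*(-0.05)^i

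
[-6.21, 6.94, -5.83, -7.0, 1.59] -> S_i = Random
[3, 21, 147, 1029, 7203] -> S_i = 3*7^i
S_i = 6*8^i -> [6, 48, 384, 3072, 24576]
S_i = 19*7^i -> [19, 133, 931, 6517, 45619]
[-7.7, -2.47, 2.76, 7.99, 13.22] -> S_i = -7.70 + 5.23*i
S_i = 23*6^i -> [23, 138, 828, 4968, 29808]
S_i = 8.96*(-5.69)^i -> [8.96, -50.98, 290.09, -1650.61, 9391.98]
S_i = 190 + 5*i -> [190, 195, 200, 205, 210]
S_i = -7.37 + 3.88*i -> [-7.37, -3.49, 0.39, 4.27, 8.15]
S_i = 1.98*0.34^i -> [1.98, 0.67, 0.23, 0.08, 0.03]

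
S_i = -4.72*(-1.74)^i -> [-4.72, 8.21, -14.29, 24.87, -43.27]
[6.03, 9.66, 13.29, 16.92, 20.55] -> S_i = 6.03 + 3.63*i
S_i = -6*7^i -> [-6, -42, -294, -2058, -14406]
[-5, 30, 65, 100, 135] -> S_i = -5 + 35*i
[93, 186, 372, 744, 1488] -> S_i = 93*2^i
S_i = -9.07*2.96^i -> [-9.07, -26.85, -79.47, -235.22, -696.26]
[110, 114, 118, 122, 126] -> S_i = 110 + 4*i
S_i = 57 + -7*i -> [57, 50, 43, 36, 29]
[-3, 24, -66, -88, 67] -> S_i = Random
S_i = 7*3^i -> [7, 21, 63, 189, 567]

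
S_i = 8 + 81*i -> [8, 89, 170, 251, 332]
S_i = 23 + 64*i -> [23, 87, 151, 215, 279]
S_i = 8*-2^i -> [8, -16, 32, -64, 128]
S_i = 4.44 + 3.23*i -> [4.44, 7.67, 10.9, 14.13, 17.36]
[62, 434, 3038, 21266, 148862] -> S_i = 62*7^i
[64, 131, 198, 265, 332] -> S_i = 64 + 67*i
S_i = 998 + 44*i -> [998, 1042, 1086, 1130, 1174]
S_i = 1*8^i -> [1, 8, 64, 512, 4096]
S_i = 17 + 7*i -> [17, 24, 31, 38, 45]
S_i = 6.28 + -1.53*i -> [6.28, 4.75, 3.22, 1.69, 0.16]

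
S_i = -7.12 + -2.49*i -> [-7.12, -9.61, -12.1, -14.59, -17.08]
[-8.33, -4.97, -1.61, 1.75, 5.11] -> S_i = -8.33 + 3.36*i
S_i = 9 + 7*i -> [9, 16, 23, 30, 37]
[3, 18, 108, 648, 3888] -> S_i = 3*6^i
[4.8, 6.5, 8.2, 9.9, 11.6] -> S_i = 4.80 + 1.70*i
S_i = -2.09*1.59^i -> [-2.09, -3.32, -5.28, -8.4, -13.36]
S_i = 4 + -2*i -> [4, 2, 0, -2, -4]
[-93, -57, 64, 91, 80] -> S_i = Random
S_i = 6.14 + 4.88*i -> [6.14, 11.02, 15.9, 20.78, 25.66]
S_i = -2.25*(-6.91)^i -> [-2.25, 15.55, -107.43, 742.36, -5129.73]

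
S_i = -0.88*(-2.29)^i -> [-0.88, 2.02, -4.61, 10.57, -24.2]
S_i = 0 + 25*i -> [0, 25, 50, 75, 100]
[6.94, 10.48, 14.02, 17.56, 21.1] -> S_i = 6.94 + 3.54*i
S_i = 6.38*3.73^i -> [6.38, 23.8, 88.76, 331.09, 1234.97]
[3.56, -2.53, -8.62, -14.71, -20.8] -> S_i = 3.56 + -6.09*i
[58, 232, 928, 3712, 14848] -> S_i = 58*4^i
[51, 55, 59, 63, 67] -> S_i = 51 + 4*i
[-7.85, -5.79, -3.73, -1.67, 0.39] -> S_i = -7.85 + 2.06*i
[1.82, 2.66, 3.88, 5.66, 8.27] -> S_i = 1.82*1.46^i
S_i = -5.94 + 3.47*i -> [-5.94, -2.47, 1.0, 4.47, 7.94]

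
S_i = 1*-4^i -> [1, -4, 16, -64, 256]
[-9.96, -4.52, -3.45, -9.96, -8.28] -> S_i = Random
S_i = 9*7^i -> [9, 63, 441, 3087, 21609]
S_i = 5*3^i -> [5, 15, 45, 135, 405]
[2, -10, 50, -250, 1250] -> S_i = 2*-5^i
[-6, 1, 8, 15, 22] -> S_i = -6 + 7*i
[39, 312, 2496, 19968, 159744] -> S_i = 39*8^i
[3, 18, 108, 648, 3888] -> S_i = 3*6^i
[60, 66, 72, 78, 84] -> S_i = 60 + 6*i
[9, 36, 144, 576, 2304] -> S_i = 9*4^i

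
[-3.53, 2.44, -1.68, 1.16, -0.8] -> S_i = -3.53*(-0.69)^i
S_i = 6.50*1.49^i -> [6.5, 9.68, 14.43, 21.5, 32.04]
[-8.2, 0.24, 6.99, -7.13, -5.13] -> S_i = Random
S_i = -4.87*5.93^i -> [-4.87, -28.88, -171.25, -1015.53, -6022.1]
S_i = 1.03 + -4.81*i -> [1.03, -3.78, -8.59, -13.4, -18.21]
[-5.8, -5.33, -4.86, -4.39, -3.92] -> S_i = -5.80 + 0.47*i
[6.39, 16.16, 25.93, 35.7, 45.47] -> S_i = 6.39 + 9.77*i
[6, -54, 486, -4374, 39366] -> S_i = 6*-9^i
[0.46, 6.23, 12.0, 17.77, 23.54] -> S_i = 0.46 + 5.77*i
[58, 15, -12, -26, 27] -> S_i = Random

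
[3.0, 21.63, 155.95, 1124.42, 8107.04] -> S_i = 3.00*7.21^i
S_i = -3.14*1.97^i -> [-3.14, -6.19, -12.19, -24.01, -47.29]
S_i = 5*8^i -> [5, 40, 320, 2560, 20480]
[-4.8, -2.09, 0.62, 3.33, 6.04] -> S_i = -4.80 + 2.71*i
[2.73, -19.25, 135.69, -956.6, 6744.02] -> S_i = 2.73*(-7.05)^i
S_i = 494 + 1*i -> [494, 495, 496, 497, 498]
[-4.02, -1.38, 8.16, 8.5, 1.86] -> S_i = Random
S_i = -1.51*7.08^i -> [-1.51, -10.69, -75.69, -535.89, -3794.11]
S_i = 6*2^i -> [6, 12, 24, 48, 96]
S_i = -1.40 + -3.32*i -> [-1.4, -4.72, -8.04, -11.36, -14.68]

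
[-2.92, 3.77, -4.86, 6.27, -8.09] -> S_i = -2.92*(-1.29)^i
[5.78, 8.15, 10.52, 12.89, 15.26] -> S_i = 5.78 + 2.37*i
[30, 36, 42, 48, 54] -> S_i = 30 + 6*i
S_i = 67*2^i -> [67, 134, 268, 536, 1072]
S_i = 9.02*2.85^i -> [9.02, 25.71, 73.26, 208.81, 595.09]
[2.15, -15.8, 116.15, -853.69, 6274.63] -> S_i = 2.15*(-7.35)^i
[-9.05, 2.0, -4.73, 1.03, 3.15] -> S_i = Random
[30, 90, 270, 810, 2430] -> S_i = 30*3^i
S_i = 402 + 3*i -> [402, 405, 408, 411, 414]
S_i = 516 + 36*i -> [516, 552, 588, 624, 660]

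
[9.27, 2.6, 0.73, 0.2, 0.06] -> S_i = 9.27*0.28^i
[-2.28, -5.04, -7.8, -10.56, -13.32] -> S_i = -2.28 + -2.76*i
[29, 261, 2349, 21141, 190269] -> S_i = 29*9^i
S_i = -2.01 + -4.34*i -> [-2.01, -6.35, -10.69, -15.03, -19.37]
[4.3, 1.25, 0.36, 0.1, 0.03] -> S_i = 4.30*0.29^i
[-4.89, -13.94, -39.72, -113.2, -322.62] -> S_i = -4.89*2.85^i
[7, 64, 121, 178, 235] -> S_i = 7 + 57*i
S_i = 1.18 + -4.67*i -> [1.18, -3.49, -8.16, -12.83, -17.5]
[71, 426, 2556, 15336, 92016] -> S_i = 71*6^i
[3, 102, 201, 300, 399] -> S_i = 3 + 99*i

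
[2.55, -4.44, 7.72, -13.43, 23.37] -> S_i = 2.55*(-1.74)^i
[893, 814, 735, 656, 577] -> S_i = 893 + -79*i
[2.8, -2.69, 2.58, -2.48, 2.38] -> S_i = 2.80*(-0.96)^i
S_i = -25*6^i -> [-25, -150, -900, -5400, -32400]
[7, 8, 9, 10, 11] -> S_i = 7 + 1*i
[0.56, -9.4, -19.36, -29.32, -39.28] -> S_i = 0.56 + -9.96*i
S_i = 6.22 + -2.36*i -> [6.22, 3.86, 1.5, -0.86, -3.22]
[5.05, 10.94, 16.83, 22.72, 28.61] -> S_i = 5.05 + 5.89*i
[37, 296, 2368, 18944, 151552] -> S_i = 37*8^i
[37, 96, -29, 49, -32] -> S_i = Random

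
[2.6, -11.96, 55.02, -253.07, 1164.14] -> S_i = 2.60*(-4.60)^i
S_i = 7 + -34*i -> [7, -27, -61, -95, -129]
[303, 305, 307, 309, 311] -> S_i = 303 + 2*i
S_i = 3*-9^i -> [3, -27, 243, -2187, 19683]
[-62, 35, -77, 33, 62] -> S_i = Random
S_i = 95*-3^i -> [95, -285, 855, -2565, 7695]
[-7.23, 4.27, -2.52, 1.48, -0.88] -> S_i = -7.23*(-0.59)^i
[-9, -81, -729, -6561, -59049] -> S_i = -9*9^i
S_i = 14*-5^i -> [14, -70, 350, -1750, 8750]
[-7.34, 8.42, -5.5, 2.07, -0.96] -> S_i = Random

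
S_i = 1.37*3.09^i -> [1.37, 4.23, 13.08, 40.42, 124.9]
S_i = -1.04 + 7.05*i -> [-1.04, 6.01, 13.06, 20.11, 27.16]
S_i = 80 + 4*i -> [80, 84, 88, 92, 96]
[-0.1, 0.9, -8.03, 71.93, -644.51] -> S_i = -0.10*(-8.96)^i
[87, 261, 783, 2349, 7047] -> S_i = 87*3^i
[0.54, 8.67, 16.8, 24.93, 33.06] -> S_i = 0.54 + 8.13*i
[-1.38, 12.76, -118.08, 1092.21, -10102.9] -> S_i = -1.38*(-9.25)^i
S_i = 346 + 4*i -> [346, 350, 354, 358, 362]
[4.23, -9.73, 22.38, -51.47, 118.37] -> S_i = 4.23*(-2.30)^i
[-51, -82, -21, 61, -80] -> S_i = Random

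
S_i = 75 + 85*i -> [75, 160, 245, 330, 415]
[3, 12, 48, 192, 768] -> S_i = 3*4^i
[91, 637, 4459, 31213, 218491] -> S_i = 91*7^i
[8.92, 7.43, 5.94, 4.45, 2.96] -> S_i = 8.92 + -1.49*i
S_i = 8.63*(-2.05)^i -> [8.63, -17.69, 36.27, -74.35, 152.41]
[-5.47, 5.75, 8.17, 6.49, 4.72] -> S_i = Random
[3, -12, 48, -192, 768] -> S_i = 3*-4^i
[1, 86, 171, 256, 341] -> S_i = 1 + 85*i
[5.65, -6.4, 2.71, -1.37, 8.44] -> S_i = Random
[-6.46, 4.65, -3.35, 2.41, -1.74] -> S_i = -6.46*(-0.72)^i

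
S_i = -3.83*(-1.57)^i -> [-3.83, 6.01, -9.44, 14.82, -23.27]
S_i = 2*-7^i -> [2, -14, 98, -686, 4802]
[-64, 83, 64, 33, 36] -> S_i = Random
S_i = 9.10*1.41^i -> [9.1, 12.83, 18.09, 25.51, 35.97]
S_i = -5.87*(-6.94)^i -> [-5.87, 40.74, -282.72, 1962.08, -13616.83]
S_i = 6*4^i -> [6, 24, 96, 384, 1536]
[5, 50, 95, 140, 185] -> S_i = 5 + 45*i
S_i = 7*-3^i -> [7, -21, 63, -189, 567]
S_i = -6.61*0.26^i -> [-6.61, -1.72, -0.45, -0.12, -0.03]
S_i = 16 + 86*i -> [16, 102, 188, 274, 360]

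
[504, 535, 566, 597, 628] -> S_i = 504 + 31*i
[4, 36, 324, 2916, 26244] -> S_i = 4*9^i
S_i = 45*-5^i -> [45, -225, 1125, -5625, 28125]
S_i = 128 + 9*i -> [128, 137, 146, 155, 164]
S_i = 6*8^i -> [6, 48, 384, 3072, 24576]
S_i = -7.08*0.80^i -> [-7.08, -5.66, -4.53, -3.62, -2.9]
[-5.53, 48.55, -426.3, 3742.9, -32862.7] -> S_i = -5.53*(-8.78)^i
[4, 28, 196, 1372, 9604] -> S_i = 4*7^i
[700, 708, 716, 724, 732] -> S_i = 700 + 8*i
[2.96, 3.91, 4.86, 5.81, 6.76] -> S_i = 2.96 + 0.95*i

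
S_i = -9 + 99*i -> [-9, 90, 189, 288, 387]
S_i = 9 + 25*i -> [9, 34, 59, 84, 109]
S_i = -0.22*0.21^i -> [-0.22, -0.05, -0.01, -0.0, -0.0]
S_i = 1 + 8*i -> [1, 9, 17, 25, 33]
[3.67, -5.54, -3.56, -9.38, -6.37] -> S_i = Random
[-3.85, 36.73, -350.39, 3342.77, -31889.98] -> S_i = -3.85*(-9.54)^i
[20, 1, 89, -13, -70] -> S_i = Random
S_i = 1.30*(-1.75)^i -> [1.3, -2.28, 3.98, -6.97, 12.19]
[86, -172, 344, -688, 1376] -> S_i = 86*-2^i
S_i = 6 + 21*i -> [6, 27, 48, 69, 90]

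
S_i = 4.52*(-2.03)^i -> [4.52, -9.18, 18.63, -37.81, 76.76]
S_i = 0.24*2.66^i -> [0.24, 0.64, 1.7, 4.52, 12.02]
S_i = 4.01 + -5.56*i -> [4.01, -1.55, -7.11, -12.67, -18.23]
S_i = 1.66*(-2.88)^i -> [1.66, -4.78, 13.77, -39.65, 114.2]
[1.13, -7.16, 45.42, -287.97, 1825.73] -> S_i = 1.13*(-6.34)^i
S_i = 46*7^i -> [46, 322, 2254, 15778, 110446]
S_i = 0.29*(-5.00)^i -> [0.29, -1.45, 7.25, -36.25, 181.25]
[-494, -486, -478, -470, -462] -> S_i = -494 + 8*i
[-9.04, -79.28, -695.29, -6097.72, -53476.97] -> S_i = -9.04*8.77^i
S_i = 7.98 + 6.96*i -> [7.98, 14.94, 21.9, 28.86, 35.82]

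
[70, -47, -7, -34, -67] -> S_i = Random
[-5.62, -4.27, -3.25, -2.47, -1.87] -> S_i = -5.62*0.76^i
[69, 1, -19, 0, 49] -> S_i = Random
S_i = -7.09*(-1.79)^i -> [-7.09, 12.69, -22.72, 40.66, -72.79]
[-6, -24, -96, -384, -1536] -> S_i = -6*4^i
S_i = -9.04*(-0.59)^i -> [-9.04, 5.33, -3.15, 1.86, -1.1]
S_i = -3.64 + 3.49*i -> [-3.64, -0.15, 3.34, 6.83, 10.32]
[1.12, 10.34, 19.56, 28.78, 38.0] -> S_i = 1.12 + 9.22*i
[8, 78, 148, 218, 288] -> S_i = 8 + 70*i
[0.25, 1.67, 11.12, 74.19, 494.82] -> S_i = 0.25*6.67^i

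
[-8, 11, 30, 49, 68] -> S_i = -8 + 19*i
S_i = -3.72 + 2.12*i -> [-3.72, -1.6, 0.52, 2.64, 4.76]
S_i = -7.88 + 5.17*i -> [-7.88, -2.71, 2.46, 7.63, 12.8]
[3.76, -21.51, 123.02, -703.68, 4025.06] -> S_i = 3.76*(-5.72)^i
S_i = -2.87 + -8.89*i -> [-2.87, -11.76, -20.65, -29.54, -38.43]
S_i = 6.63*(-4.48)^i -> [6.63, -29.7, 133.07, -596.14, 2670.7]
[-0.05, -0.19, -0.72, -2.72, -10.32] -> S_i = -0.05*3.79^i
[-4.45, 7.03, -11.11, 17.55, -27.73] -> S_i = -4.45*(-1.58)^i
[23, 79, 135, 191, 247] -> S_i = 23 + 56*i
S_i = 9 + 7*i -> [9, 16, 23, 30, 37]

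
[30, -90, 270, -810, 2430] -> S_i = 30*-3^i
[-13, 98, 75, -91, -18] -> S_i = Random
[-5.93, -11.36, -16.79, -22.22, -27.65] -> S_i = -5.93 + -5.43*i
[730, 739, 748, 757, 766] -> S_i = 730 + 9*i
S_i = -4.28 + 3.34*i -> [-4.28, -0.94, 2.4, 5.74, 9.08]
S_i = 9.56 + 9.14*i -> [9.56, 18.7, 27.84, 36.98, 46.12]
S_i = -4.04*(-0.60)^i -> [-4.04, 2.42, -1.45, 0.87, -0.52]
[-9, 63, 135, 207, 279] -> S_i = -9 + 72*i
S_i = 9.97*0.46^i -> [9.97, 4.59, 2.11, 0.97, 0.45]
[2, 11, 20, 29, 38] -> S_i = 2 + 9*i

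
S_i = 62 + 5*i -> [62, 67, 72, 77, 82]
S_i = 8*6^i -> [8, 48, 288, 1728, 10368]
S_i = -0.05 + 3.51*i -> [-0.05, 3.46, 6.97, 10.48, 13.99]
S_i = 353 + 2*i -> [353, 355, 357, 359, 361]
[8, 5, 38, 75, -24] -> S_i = Random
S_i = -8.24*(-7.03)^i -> [-8.24, 57.93, -407.23, 2862.81, -20125.58]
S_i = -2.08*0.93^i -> [-2.08, -1.93, -1.8, -1.67, -1.56]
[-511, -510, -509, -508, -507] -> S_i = -511 + 1*i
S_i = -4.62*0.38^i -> [-4.62, -1.76, -0.67, -0.25, -0.1]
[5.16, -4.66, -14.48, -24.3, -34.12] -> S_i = 5.16 + -9.82*i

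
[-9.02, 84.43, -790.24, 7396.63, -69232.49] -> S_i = -9.02*(-9.36)^i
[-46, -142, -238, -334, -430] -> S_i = -46 + -96*i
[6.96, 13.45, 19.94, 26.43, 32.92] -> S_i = 6.96 + 6.49*i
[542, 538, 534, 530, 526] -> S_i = 542 + -4*i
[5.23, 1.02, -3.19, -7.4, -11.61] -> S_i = 5.23 + -4.21*i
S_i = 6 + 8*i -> [6, 14, 22, 30, 38]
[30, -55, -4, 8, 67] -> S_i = Random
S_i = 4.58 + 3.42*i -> [4.58, 8.0, 11.42, 14.84, 18.26]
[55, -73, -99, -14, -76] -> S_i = Random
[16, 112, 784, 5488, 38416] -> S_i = 16*7^i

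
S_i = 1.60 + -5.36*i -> [1.6, -3.76, -9.12, -14.48, -19.84]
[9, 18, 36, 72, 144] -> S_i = 9*2^i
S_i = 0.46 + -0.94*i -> [0.46, -0.48, -1.42, -2.36, -3.3]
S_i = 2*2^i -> [2, 4, 8, 16, 32]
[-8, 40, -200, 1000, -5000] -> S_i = -8*-5^i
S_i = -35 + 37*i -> [-35, 2, 39, 76, 113]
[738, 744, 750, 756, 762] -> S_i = 738 + 6*i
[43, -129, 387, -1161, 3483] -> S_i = 43*-3^i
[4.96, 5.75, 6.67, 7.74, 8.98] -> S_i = 4.96*1.16^i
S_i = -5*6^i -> [-5, -30, -180, -1080, -6480]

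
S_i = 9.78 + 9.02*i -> [9.78, 18.8, 27.82, 36.84, 45.86]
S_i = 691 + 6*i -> [691, 697, 703, 709, 715]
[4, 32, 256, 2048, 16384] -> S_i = 4*8^i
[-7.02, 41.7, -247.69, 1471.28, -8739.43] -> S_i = -7.02*(-5.94)^i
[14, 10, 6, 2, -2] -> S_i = 14 + -4*i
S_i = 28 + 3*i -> [28, 31, 34, 37, 40]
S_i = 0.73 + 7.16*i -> [0.73, 7.89, 15.05, 22.21, 29.37]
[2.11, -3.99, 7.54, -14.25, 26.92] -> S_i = 2.11*(-1.89)^i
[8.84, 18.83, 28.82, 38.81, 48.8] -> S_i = 8.84 + 9.99*i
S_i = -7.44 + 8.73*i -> [-7.44, 1.29, 10.02, 18.75, 27.48]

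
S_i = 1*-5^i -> [1, -5, 25, -125, 625]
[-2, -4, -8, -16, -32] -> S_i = -2*2^i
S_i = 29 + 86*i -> [29, 115, 201, 287, 373]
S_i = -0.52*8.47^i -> [-0.52, -4.4, -37.31, -315.98, -2676.31]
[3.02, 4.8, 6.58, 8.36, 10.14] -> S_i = 3.02 + 1.78*i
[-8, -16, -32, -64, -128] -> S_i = -8*2^i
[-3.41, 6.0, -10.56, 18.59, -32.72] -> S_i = -3.41*(-1.76)^i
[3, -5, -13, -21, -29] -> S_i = 3 + -8*i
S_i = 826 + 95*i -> [826, 921, 1016, 1111, 1206]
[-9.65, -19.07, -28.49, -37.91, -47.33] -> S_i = -9.65 + -9.42*i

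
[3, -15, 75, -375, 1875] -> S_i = 3*-5^i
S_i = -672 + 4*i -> [-672, -668, -664, -660, -656]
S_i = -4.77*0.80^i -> [-4.77, -3.82, -3.05, -2.44, -1.95]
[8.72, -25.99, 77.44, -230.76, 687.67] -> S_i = 8.72*(-2.98)^i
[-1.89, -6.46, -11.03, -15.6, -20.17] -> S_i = -1.89 + -4.57*i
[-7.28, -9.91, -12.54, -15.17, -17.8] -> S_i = -7.28 + -2.63*i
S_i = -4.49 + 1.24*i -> [-4.49, -3.25, -2.01, -0.77, 0.47]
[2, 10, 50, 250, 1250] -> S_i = 2*5^i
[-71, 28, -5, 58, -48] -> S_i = Random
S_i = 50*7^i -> [50, 350, 2450, 17150, 120050]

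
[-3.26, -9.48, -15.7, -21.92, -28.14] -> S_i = -3.26 + -6.22*i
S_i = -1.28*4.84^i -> [-1.28, -6.2, -29.98, -145.13, -702.41]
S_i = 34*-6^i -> [34, -204, 1224, -7344, 44064]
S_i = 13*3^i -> [13, 39, 117, 351, 1053]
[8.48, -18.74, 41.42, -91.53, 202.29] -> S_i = 8.48*(-2.21)^i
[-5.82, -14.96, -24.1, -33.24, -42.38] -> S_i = -5.82 + -9.14*i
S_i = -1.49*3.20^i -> [-1.49, -4.77, -15.26, -48.82, -156.24]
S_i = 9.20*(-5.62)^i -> [9.2, -51.7, 290.58, -1633.04, 9177.68]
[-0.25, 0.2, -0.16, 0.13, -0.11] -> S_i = -0.25*(-0.81)^i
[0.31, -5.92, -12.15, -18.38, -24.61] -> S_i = 0.31 + -6.23*i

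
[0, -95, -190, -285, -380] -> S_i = 0 + -95*i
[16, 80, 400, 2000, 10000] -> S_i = 16*5^i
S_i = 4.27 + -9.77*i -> [4.27, -5.5, -15.27, -25.04, -34.81]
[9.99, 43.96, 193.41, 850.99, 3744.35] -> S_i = 9.99*4.40^i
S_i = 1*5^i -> [1, 5, 25, 125, 625]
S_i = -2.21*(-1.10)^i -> [-2.21, 2.43, -2.67, 2.94, -3.24]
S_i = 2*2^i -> [2, 4, 8, 16, 32]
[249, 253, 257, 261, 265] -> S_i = 249 + 4*i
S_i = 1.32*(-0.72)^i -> [1.32, -0.95, 0.68, -0.49, 0.35]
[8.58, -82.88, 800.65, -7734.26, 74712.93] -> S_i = 8.58*(-9.66)^i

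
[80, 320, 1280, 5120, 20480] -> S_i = 80*4^i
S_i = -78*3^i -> [-78, -234, -702, -2106, -6318]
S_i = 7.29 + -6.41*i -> [7.29, 0.88, -5.53, -11.94, -18.35]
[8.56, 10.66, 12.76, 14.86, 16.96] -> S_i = 8.56 + 2.10*i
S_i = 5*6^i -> [5, 30, 180, 1080, 6480]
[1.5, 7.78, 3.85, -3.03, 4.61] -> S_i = Random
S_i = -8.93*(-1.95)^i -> [-8.93, 17.41, -33.96, 66.21, -129.12]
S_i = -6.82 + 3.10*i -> [-6.82, -3.72, -0.62, 2.48, 5.58]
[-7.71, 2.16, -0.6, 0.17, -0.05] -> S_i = -7.71*(-0.28)^i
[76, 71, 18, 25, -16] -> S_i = Random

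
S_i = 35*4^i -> [35, 140, 560, 2240, 8960]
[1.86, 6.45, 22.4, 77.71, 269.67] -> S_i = 1.86*3.47^i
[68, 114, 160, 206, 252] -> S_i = 68 + 46*i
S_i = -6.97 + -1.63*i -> [-6.97, -8.6, -10.23, -11.86, -13.49]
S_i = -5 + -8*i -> [-5, -13, -21, -29, -37]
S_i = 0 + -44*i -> [0, -44, -88, -132, -176]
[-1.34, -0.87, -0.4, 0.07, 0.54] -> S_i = -1.34 + 0.47*i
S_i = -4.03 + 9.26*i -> [-4.03, 5.23, 14.49, 23.75, 33.01]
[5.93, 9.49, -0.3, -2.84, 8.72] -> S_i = Random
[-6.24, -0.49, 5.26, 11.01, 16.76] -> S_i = -6.24 + 5.75*i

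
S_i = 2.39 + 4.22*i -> [2.39, 6.61, 10.83, 15.05, 19.27]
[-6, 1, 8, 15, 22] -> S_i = -6 + 7*i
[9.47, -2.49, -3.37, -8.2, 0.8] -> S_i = Random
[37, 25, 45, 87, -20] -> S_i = Random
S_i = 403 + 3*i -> [403, 406, 409, 412, 415]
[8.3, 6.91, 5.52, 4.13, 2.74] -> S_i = 8.30 + -1.39*i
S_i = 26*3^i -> [26, 78, 234, 702, 2106]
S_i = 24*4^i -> [24, 96, 384, 1536, 6144]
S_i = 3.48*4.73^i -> [3.48, 16.46, 77.86, 368.27, 1741.9]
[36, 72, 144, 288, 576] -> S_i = 36*2^i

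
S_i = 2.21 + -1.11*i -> [2.21, 1.1, -0.01, -1.12, -2.23]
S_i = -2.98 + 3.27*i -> [-2.98, 0.29, 3.56, 6.83, 10.1]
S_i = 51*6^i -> [51, 306, 1836, 11016, 66096]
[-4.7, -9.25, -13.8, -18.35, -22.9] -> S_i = -4.70 + -4.55*i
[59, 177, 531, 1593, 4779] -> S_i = 59*3^i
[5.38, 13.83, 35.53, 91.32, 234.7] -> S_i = 5.38*2.57^i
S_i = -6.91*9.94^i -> [-6.91, -68.69, -682.73, -6786.36, -67456.47]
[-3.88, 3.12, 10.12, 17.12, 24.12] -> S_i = -3.88 + 7.00*i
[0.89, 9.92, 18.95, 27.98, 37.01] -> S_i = 0.89 + 9.03*i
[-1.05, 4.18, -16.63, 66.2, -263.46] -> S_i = -1.05*(-3.98)^i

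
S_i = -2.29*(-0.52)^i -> [-2.29, 1.19, -0.62, 0.32, -0.17]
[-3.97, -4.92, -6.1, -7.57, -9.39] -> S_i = -3.97*1.24^i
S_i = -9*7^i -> [-9, -63, -441, -3087, -21609]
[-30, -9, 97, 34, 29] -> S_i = Random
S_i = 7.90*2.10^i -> [7.9, 16.59, 34.84, 73.16, 153.64]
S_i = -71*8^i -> [-71, -568, -4544, -36352, -290816]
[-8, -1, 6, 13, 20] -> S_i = -8 + 7*i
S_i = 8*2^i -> [8, 16, 32, 64, 128]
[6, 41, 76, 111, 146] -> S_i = 6 + 35*i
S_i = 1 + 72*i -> [1, 73, 145, 217, 289]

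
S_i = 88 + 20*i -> [88, 108, 128, 148, 168]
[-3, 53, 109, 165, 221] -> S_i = -3 + 56*i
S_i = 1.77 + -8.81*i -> [1.77, -7.04, -15.85, -24.66, -33.47]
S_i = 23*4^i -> [23, 92, 368, 1472, 5888]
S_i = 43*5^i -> [43, 215, 1075, 5375, 26875]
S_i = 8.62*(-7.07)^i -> [8.62, -60.94, 430.87, -3046.25, 21536.99]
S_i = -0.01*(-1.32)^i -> [-0.01, 0.01, -0.02, 0.02, -0.03]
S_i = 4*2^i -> [4, 8, 16, 32, 64]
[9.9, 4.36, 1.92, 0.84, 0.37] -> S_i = 9.90*0.44^i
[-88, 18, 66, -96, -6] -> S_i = Random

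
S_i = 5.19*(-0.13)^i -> [5.19, -0.67, 0.09, -0.01, 0.0]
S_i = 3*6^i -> [3, 18, 108, 648, 3888]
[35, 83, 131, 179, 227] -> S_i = 35 + 48*i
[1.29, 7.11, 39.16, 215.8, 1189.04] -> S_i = 1.29*5.51^i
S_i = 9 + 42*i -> [9, 51, 93, 135, 177]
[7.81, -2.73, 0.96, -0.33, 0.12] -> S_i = 7.81*(-0.35)^i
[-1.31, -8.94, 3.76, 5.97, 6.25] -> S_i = Random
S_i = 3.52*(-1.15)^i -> [3.52, -4.05, 4.66, -5.35, 6.16]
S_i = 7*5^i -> [7, 35, 175, 875, 4375]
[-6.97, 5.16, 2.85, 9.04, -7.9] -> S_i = Random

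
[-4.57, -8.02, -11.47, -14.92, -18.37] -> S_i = -4.57 + -3.45*i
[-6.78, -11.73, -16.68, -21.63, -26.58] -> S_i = -6.78 + -4.95*i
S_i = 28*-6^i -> [28, -168, 1008, -6048, 36288]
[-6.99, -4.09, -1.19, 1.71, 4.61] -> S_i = -6.99 + 2.90*i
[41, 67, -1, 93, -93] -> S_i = Random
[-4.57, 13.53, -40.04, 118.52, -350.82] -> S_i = -4.57*(-2.96)^i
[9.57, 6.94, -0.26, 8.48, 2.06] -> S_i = Random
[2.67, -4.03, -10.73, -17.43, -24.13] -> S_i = 2.67 + -6.70*i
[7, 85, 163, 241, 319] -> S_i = 7 + 78*i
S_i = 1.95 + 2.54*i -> [1.95, 4.49, 7.03, 9.57, 12.11]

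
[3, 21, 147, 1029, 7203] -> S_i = 3*7^i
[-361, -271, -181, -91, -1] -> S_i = -361 + 90*i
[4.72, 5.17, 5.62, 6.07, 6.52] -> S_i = 4.72 + 0.45*i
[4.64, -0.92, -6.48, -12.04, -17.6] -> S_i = 4.64 + -5.56*i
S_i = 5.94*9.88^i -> [5.94, 58.69, 579.83, 5728.72, 56599.71]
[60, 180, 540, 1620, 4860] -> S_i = 60*3^i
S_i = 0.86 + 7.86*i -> [0.86, 8.72, 16.58, 24.44, 32.3]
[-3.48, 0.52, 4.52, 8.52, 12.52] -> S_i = -3.48 + 4.00*i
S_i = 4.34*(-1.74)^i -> [4.34, -7.55, 13.14, -22.86, 39.78]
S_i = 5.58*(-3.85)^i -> [5.58, -21.48, 82.71, -318.43, 1225.96]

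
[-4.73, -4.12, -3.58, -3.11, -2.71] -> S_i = -4.73*0.87^i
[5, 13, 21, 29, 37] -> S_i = 5 + 8*i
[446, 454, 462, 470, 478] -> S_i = 446 + 8*i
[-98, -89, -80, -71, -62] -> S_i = -98 + 9*i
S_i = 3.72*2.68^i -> [3.72, 9.97, 26.72, 71.61, 191.9]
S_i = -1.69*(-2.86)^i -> [-1.69, 4.83, -13.82, 39.54, -113.07]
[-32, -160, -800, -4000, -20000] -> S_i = -32*5^i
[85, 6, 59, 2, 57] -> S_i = Random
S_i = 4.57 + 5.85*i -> [4.57, 10.42, 16.27, 22.12, 27.97]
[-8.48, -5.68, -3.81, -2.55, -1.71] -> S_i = -8.48*0.67^i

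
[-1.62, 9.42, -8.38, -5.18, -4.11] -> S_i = Random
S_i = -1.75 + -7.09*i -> [-1.75, -8.84, -15.93, -23.02, -30.11]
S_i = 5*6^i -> [5, 30, 180, 1080, 6480]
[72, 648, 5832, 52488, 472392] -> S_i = 72*9^i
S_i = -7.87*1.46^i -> [-7.87, -11.49, -16.78, -24.49, -35.76]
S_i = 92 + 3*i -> [92, 95, 98, 101, 104]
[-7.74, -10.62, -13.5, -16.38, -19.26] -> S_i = -7.74 + -2.88*i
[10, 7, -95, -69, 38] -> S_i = Random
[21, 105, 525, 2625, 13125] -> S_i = 21*5^i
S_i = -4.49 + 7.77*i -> [-4.49, 3.28, 11.05, 18.82, 26.59]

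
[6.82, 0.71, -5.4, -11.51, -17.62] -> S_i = 6.82 + -6.11*i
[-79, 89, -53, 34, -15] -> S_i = Random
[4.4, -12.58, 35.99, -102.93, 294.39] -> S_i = 4.40*(-2.86)^i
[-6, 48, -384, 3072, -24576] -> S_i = -6*-8^i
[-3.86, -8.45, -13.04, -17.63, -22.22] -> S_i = -3.86 + -4.59*i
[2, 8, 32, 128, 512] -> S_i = 2*4^i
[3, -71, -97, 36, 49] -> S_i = Random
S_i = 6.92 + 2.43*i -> [6.92, 9.35, 11.78, 14.21, 16.64]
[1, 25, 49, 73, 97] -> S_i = 1 + 24*i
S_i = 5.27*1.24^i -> [5.27, 6.53, 8.1, 10.05, 12.46]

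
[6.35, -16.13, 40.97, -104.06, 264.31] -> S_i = 6.35*(-2.54)^i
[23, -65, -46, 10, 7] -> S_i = Random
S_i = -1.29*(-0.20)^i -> [-1.29, 0.26, -0.05, 0.01, -0.0]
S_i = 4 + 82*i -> [4, 86, 168, 250, 332]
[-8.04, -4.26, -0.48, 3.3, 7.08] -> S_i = -8.04 + 3.78*i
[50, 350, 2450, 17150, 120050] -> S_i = 50*7^i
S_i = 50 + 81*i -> [50, 131, 212, 293, 374]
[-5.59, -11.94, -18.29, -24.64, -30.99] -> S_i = -5.59 + -6.35*i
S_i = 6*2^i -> [6, 12, 24, 48, 96]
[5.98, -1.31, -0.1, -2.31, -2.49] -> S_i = Random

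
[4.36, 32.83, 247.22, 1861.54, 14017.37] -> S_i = 4.36*7.53^i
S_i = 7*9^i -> [7, 63, 567, 5103, 45927]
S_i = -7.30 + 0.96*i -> [-7.3, -6.34, -5.38, -4.42, -3.46]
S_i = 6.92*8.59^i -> [6.92, 59.44, 510.61, 4386.17, 37677.21]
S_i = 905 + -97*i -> [905, 808, 711, 614, 517]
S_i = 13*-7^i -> [13, -91, 637, -4459, 31213]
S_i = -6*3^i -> [-6, -18, -54, -162, -486]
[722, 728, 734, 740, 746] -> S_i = 722 + 6*i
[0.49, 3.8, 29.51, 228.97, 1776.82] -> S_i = 0.49*7.76^i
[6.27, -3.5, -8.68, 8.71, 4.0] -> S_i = Random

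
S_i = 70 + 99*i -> [70, 169, 268, 367, 466]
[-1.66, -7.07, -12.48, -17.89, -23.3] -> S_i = -1.66 + -5.41*i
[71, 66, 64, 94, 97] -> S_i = Random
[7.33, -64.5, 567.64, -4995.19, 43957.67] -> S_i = 7.33*(-8.80)^i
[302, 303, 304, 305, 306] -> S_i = 302 + 1*i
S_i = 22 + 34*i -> [22, 56, 90, 124, 158]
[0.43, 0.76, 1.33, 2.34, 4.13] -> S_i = 0.43*1.76^i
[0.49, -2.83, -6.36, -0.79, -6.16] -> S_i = Random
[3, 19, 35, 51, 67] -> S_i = 3 + 16*i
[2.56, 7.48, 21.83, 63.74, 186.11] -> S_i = 2.56*2.92^i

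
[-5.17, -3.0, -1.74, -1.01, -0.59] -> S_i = -5.17*0.58^i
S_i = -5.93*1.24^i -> [-5.93, -7.35, -9.12, -11.31, -14.02]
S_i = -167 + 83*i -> [-167, -84, -1, 82, 165]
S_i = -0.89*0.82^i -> [-0.89, -0.73, -0.6, -0.49, -0.4]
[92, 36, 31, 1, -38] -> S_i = Random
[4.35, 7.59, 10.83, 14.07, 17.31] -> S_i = 4.35 + 3.24*i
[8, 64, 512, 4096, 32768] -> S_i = 8*8^i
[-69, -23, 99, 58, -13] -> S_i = Random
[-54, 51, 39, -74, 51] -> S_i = Random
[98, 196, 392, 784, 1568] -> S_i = 98*2^i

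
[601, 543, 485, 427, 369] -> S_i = 601 + -58*i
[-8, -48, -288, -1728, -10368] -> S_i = -8*6^i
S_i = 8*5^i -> [8, 40, 200, 1000, 5000]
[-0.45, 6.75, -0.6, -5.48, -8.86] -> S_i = Random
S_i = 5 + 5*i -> [5, 10, 15, 20, 25]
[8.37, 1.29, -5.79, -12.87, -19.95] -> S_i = 8.37 + -7.08*i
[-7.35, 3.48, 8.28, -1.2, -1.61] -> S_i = Random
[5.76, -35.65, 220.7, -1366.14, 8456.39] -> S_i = 5.76*(-6.19)^i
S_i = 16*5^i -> [16, 80, 400, 2000, 10000]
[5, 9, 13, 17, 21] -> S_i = 5 + 4*i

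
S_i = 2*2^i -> [2, 4, 8, 16, 32]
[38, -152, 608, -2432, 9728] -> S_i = 38*-4^i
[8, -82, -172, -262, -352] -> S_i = 8 + -90*i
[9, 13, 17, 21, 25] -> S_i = 9 + 4*i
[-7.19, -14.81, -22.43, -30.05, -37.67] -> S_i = -7.19 + -7.62*i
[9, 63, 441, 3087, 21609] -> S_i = 9*7^i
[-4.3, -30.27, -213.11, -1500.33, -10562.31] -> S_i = -4.30*7.04^i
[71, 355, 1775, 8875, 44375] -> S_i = 71*5^i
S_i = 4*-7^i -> [4, -28, 196, -1372, 9604]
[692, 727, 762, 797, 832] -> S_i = 692 + 35*i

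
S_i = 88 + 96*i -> [88, 184, 280, 376, 472]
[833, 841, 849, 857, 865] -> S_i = 833 + 8*i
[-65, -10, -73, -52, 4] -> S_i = Random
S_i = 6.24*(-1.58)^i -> [6.24, -9.86, 15.58, -24.61, 38.89]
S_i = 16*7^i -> [16, 112, 784, 5488, 38416]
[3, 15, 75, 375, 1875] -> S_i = 3*5^i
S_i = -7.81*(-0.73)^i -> [-7.81, 5.7, -4.16, 3.04, -2.22]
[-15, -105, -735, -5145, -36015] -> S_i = -15*7^i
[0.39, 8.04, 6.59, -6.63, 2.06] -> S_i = Random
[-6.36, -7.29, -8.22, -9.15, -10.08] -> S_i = -6.36 + -0.93*i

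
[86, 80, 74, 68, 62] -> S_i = 86 + -6*i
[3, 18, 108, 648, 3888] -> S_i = 3*6^i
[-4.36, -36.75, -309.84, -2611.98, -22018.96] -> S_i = -4.36*8.43^i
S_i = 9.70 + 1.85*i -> [9.7, 11.55, 13.4, 15.25, 17.1]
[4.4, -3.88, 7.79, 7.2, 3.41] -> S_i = Random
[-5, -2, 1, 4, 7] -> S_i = -5 + 3*i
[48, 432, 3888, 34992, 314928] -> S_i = 48*9^i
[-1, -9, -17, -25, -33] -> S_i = -1 + -8*i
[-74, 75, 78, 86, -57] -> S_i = Random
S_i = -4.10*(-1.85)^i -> [-4.1, 7.58, -14.03, 25.96, -48.03]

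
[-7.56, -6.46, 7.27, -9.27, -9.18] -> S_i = Random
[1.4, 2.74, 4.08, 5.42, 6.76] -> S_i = 1.40 + 1.34*i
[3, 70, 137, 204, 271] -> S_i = 3 + 67*i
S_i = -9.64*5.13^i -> [-9.64, -49.45, -253.69, -1301.45, -6676.46]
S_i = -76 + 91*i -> [-76, 15, 106, 197, 288]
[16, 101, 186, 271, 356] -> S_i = 16 + 85*i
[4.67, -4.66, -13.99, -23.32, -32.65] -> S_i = 4.67 + -9.33*i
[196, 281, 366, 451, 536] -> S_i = 196 + 85*i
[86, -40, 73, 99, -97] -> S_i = Random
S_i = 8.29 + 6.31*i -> [8.29, 14.6, 20.91, 27.22, 33.53]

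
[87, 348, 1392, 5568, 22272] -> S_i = 87*4^i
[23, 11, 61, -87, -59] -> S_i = Random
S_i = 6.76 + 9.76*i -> [6.76, 16.52, 26.28, 36.04, 45.8]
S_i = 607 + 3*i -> [607, 610, 613, 616, 619]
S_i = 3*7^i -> [3, 21, 147, 1029, 7203]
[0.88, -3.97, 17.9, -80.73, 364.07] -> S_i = 0.88*(-4.51)^i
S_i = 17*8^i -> [17, 136, 1088, 8704, 69632]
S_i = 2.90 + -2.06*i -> [2.9, 0.84, -1.22, -3.28, -5.34]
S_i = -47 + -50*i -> [-47, -97, -147, -197, -247]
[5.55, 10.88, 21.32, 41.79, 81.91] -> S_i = 5.55*1.96^i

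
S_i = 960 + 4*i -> [960, 964, 968, 972, 976]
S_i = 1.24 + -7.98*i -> [1.24, -6.74, -14.72, -22.7, -30.68]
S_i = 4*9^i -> [4, 36, 324, 2916, 26244]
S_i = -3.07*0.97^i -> [-3.07, -2.98, -2.89, -2.8, -2.72]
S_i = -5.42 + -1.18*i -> [-5.42, -6.6, -7.78, -8.96, -10.14]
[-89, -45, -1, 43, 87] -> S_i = -89 + 44*i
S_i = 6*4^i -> [6, 24, 96, 384, 1536]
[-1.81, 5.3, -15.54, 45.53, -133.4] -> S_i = -1.81*(-2.93)^i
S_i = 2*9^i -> [2, 18, 162, 1458, 13122]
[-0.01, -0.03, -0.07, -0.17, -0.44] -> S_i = -0.01*2.57^i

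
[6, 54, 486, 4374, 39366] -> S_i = 6*9^i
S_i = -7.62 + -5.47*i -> [-7.62, -13.09, -18.56, -24.03, -29.5]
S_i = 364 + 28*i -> [364, 392, 420, 448, 476]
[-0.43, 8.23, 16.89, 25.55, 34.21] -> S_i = -0.43 + 8.66*i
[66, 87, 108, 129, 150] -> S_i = 66 + 21*i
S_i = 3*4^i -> [3, 12, 48, 192, 768]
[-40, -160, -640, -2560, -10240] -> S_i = -40*4^i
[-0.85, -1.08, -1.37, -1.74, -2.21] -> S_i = -0.85*1.27^i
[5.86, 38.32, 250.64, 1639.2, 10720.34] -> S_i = 5.86*6.54^i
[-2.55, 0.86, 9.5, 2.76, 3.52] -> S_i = Random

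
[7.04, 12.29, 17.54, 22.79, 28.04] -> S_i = 7.04 + 5.25*i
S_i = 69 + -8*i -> [69, 61, 53, 45, 37]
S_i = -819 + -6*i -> [-819, -825, -831, -837, -843]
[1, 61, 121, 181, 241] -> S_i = 1 + 60*i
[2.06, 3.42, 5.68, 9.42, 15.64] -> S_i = 2.06*1.66^i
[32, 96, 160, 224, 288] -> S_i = 32 + 64*i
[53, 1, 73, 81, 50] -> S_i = Random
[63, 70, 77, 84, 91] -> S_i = 63 + 7*i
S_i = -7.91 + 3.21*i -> [-7.91, -4.7, -1.49, 1.72, 4.93]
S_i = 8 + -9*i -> [8, -1, -10, -19, -28]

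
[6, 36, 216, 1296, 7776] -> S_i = 6*6^i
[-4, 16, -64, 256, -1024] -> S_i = -4*-4^i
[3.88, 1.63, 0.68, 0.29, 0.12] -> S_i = 3.88*0.42^i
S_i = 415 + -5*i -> [415, 410, 405, 400, 395]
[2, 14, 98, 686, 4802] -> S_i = 2*7^i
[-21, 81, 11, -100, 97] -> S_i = Random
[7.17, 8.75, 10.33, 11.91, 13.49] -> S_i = 7.17 + 1.58*i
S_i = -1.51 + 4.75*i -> [-1.51, 3.24, 7.99, 12.74, 17.49]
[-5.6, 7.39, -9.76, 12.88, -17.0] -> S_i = -5.60*(-1.32)^i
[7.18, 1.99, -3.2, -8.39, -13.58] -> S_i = 7.18 + -5.19*i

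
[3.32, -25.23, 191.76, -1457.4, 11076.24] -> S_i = 3.32*(-7.60)^i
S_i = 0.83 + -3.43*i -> [0.83, -2.6, -6.03, -9.46, -12.89]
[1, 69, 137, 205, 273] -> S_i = 1 + 68*i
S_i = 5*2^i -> [5, 10, 20, 40, 80]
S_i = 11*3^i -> [11, 33, 99, 297, 891]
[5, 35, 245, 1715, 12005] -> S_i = 5*7^i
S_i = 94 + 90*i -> [94, 184, 274, 364, 454]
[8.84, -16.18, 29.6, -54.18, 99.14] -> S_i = 8.84*(-1.83)^i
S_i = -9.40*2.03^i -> [-9.4, -19.08, -38.74, -78.64, -159.63]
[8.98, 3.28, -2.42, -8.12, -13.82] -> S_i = 8.98 + -5.70*i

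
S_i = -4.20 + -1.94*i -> [-4.2, -6.14, -8.08, -10.02, -11.96]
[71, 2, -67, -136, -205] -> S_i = 71 + -69*i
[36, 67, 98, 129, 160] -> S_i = 36 + 31*i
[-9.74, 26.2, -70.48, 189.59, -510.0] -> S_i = -9.74*(-2.69)^i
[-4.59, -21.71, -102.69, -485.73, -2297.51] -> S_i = -4.59*4.73^i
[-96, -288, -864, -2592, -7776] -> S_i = -96*3^i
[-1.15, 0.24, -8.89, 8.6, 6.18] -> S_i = Random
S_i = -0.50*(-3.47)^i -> [-0.5, 1.74, -6.02, 20.89, -72.49]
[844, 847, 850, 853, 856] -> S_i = 844 + 3*i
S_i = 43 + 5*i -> [43, 48, 53, 58, 63]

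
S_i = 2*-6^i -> [2, -12, 72, -432, 2592]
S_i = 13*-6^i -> [13, -78, 468, -2808, 16848]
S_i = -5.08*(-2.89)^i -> [-5.08, 14.68, -42.43, 122.62, -354.37]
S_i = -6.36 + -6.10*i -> [-6.36, -12.46, -18.56, -24.66, -30.76]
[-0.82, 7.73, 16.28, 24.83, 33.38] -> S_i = -0.82 + 8.55*i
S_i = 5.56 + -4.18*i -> [5.56, 1.38, -2.8, -6.98, -11.16]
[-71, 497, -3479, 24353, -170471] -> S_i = -71*-7^i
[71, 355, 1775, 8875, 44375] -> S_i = 71*5^i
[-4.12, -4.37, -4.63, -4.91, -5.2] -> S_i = -4.12*1.06^i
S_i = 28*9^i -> [28, 252, 2268, 20412, 183708]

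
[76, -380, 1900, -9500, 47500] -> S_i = 76*-5^i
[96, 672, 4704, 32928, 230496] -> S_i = 96*7^i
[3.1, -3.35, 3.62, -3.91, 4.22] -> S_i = 3.10*(-1.08)^i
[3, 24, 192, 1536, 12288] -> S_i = 3*8^i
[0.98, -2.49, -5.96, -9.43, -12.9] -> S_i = 0.98 + -3.47*i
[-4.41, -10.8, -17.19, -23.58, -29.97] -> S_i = -4.41 + -6.39*i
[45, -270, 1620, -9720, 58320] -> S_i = 45*-6^i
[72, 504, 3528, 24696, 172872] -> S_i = 72*7^i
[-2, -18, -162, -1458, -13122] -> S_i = -2*9^i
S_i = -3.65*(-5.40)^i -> [-3.65, 19.71, -106.43, 574.74, -3103.62]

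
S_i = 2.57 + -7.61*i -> [2.57, -5.04, -12.65, -20.26, -27.87]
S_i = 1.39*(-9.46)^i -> [1.39, -13.15, 124.39, -1176.76, 11132.16]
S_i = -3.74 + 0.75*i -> [-3.74, -2.99, -2.24, -1.49, -0.74]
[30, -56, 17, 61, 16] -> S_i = Random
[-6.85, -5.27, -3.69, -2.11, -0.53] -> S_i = -6.85 + 1.58*i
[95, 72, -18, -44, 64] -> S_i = Random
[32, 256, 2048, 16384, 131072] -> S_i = 32*8^i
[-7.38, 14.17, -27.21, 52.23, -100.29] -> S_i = -7.38*(-1.92)^i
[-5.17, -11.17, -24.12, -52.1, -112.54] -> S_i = -5.17*2.16^i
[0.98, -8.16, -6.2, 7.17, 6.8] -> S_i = Random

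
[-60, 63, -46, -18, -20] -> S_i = Random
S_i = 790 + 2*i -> [790, 792, 794, 796, 798]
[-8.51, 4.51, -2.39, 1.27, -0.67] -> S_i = -8.51*(-0.53)^i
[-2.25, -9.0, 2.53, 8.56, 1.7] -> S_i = Random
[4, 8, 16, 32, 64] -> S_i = 4*2^i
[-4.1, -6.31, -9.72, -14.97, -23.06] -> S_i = -4.10*1.54^i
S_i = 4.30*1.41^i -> [4.3, 6.06, 8.55, 12.05, 17.0]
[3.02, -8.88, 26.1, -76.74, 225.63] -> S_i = 3.02*(-2.94)^i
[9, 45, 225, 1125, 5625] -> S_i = 9*5^i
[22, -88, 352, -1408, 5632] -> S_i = 22*-4^i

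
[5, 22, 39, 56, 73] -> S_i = 5 + 17*i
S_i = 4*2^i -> [4, 8, 16, 32, 64]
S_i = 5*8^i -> [5, 40, 320, 2560, 20480]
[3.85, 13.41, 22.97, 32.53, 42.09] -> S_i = 3.85 + 9.56*i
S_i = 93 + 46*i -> [93, 139, 185, 231, 277]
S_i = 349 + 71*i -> [349, 420, 491, 562, 633]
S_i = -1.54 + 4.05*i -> [-1.54, 2.51, 6.56, 10.61, 14.66]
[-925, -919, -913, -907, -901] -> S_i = -925 + 6*i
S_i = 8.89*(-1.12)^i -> [8.89, -9.96, 11.15, -12.49, 13.99]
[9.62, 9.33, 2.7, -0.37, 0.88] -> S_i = Random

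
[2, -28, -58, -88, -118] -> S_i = 2 + -30*i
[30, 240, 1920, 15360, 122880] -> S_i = 30*8^i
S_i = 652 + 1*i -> [652, 653, 654, 655, 656]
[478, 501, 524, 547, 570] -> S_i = 478 + 23*i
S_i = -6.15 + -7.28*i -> [-6.15, -13.43, -20.71, -27.99, -35.27]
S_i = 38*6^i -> [38, 228, 1368, 8208, 49248]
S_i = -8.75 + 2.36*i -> [-8.75, -6.39, -4.03, -1.67, 0.69]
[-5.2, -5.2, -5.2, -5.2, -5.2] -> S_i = -5.20*1.00^i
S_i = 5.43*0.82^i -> [5.43, 4.45, 3.65, 2.99, 2.46]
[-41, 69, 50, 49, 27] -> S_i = Random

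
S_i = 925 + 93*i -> [925, 1018, 1111, 1204, 1297]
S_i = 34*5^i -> [34, 170, 850, 4250, 21250]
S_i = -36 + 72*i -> [-36, 36, 108, 180, 252]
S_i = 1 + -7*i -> [1, -6, -13, -20, -27]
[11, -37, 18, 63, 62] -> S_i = Random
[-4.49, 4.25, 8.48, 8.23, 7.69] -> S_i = Random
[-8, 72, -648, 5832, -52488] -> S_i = -8*-9^i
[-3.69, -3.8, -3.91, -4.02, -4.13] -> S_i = -3.69 + -0.11*i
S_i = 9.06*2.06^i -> [9.06, 18.66, 38.45, 79.2, 163.15]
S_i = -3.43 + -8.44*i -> [-3.43, -11.87, -20.31, -28.75, -37.19]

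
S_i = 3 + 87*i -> [3, 90, 177, 264, 351]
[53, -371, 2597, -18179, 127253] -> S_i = 53*-7^i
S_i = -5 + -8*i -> [-5, -13, -21, -29, -37]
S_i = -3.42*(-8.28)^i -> [-3.42, 28.32, -234.47, 1941.41, -16074.87]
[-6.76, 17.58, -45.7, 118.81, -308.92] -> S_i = -6.76*(-2.60)^i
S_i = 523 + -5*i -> [523, 518, 513, 508, 503]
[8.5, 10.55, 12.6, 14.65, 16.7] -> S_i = 8.50 + 2.05*i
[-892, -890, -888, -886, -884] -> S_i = -892 + 2*i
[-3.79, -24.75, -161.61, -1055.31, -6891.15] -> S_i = -3.79*6.53^i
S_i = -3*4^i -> [-3, -12, -48, -192, -768]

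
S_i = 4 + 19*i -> [4, 23, 42, 61, 80]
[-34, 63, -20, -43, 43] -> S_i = Random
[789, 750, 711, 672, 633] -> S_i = 789 + -39*i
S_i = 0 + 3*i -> [0, 3, 6, 9, 12]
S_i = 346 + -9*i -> [346, 337, 328, 319, 310]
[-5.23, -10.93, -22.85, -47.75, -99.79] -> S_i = -5.23*2.09^i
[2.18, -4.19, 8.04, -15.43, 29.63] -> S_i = 2.18*(-1.92)^i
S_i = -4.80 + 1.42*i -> [-4.8, -3.38, -1.96, -0.54, 0.88]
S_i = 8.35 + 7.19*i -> [8.35, 15.54, 22.73, 29.92, 37.11]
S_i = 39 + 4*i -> [39, 43, 47, 51, 55]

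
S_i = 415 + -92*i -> [415, 323, 231, 139, 47]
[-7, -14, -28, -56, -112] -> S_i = -7*2^i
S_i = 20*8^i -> [20, 160, 1280, 10240, 81920]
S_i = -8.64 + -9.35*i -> [-8.64, -17.99, -27.34, -36.69, -46.04]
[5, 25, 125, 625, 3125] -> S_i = 5*5^i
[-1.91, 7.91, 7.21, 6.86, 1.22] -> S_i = Random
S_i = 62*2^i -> [62, 124, 248, 496, 992]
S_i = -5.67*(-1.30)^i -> [-5.67, 7.37, -9.58, 12.46, -16.19]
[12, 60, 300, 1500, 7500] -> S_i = 12*5^i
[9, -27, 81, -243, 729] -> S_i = 9*-3^i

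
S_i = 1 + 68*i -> [1, 69, 137, 205, 273]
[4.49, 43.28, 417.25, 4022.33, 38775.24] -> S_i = 4.49*9.64^i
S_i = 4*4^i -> [4, 16, 64, 256, 1024]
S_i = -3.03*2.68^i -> [-3.03, -8.12, -21.76, -58.32, -156.31]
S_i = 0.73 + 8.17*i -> [0.73, 8.9, 17.07, 25.24, 33.41]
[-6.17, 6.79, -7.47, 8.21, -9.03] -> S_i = -6.17*(-1.10)^i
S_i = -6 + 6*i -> [-6, 0, 6, 12, 18]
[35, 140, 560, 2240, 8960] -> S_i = 35*4^i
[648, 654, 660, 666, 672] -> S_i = 648 + 6*i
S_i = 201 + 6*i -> [201, 207, 213, 219, 225]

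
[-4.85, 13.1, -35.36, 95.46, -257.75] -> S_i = -4.85*(-2.70)^i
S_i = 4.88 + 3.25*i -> [4.88, 8.13, 11.38, 14.63, 17.88]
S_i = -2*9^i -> [-2, -18, -162, -1458, -13122]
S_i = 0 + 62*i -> [0, 62, 124, 186, 248]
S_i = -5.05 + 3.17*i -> [-5.05, -1.88, 1.29, 4.46, 7.63]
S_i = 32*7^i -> [32, 224, 1568, 10976, 76832]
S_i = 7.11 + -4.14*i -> [7.11, 2.97, -1.17, -5.31, -9.45]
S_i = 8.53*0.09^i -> [8.53, 0.77, 0.07, 0.01, 0.0]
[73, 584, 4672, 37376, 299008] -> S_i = 73*8^i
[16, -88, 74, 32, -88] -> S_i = Random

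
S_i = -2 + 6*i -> [-2, 4, 10, 16, 22]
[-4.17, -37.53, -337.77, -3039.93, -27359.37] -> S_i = -4.17*9.00^i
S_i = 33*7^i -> [33, 231, 1617, 11319, 79233]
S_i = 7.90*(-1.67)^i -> [7.9, -13.19, 22.03, -36.79, 61.45]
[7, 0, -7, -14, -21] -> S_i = 7 + -7*i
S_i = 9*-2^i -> [9, -18, 36, -72, 144]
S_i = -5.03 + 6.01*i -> [-5.03, 0.98, 6.99, 13.0, 19.01]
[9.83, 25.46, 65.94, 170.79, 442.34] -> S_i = 9.83*2.59^i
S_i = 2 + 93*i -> [2, 95, 188, 281, 374]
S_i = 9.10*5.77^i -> [9.1, 52.51, 302.97, 1748.11, 10086.6]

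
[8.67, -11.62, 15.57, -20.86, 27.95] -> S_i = 8.67*(-1.34)^i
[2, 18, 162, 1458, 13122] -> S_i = 2*9^i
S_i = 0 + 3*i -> [0, 3, 6, 9, 12]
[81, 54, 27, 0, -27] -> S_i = 81 + -27*i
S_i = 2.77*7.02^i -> [2.77, 19.45, 136.51, 958.28, 6727.11]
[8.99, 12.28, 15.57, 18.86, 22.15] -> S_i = 8.99 + 3.29*i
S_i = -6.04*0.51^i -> [-6.04, -3.08, -1.57, -0.8, -0.41]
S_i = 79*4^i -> [79, 316, 1264, 5056, 20224]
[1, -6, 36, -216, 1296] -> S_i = 1*-6^i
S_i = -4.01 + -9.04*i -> [-4.01, -13.05, -22.09, -31.13, -40.17]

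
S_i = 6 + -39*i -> [6, -33, -72, -111, -150]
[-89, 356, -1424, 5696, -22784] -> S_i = -89*-4^i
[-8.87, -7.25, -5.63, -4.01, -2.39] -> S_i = -8.87 + 1.62*i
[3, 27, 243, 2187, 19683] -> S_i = 3*9^i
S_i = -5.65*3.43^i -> [-5.65, -19.38, -66.47, -228.0, -782.03]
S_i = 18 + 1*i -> [18, 19, 20, 21, 22]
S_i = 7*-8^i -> [7, -56, 448, -3584, 28672]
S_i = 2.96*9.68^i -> [2.96, 28.65, 277.36, 2684.84, 25989.21]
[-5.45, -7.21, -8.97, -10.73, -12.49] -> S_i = -5.45 + -1.76*i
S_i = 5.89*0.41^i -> [5.89, 2.41, 0.99, 0.41, 0.17]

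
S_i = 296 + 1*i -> [296, 297, 298, 299, 300]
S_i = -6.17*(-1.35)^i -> [-6.17, 8.33, -11.24, 15.18, -20.49]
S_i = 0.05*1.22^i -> [0.05, 0.06, 0.07, 0.09, 0.11]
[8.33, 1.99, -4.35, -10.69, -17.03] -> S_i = 8.33 + -6.34*i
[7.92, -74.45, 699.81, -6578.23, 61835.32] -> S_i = 7.92*(-9.40)^i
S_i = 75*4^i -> [75, 300, 1200, 4800, 19200]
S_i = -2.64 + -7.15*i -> [-2.64, -9.79, -16.94, -24.09, -31.24]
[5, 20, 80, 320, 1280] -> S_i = 5*4^i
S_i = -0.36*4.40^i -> [-0.36, -1.58, -6.97, -30.67, -134.93]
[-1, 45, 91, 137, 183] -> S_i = -1 + 46*i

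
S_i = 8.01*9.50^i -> [8.01, 76.1, 722.9, 6867.57, 65241.95]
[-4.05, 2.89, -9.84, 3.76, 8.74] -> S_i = Random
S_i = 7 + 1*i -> [7, 8, 9, 10, 11]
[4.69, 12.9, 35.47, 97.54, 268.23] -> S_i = 4.69*2.75^i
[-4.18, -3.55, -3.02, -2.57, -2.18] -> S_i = -4.18*0.85^i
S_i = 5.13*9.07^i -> [5.13, 46.53, 422.02, 3827.71, 34717.35]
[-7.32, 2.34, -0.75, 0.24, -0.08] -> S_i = -7.32*(-0.32)^i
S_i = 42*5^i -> [42, 210, 1050, 5250, 26250]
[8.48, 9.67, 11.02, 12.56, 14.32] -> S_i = 8.48*1.14^i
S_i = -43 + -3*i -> [-43, -46, -49, -52, -55]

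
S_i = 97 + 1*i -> [97, 98, 99, 100, 101]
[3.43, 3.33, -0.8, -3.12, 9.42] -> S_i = Random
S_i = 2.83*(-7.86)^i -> [2.83, -22.24, 174.84, -1374.21, 10801.31]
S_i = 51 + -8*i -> [51, 43, 35, 27, 19]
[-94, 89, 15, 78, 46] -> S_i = Random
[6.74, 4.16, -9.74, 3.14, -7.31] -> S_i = Random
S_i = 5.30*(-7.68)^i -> [5.3, -40.7, 312.61, -2400.82, 18438.29]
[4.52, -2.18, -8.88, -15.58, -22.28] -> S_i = 4.52 + -6.70*i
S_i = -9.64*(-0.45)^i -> [-9.64, 4.34, -1.95, 0.88, -0.4]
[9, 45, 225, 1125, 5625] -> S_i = 9*5^i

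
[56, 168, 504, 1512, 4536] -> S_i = 56*3^i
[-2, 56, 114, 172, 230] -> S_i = -2 + 58*i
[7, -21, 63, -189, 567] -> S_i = 7*-3^i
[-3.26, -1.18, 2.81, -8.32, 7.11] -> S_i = Random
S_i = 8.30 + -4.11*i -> [8.3, 4.19, 0.08, -4.03, -8.14]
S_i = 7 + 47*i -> [7, 54, 101, 148, 195]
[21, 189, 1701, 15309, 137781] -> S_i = 21*9^i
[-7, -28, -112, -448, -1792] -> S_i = -7*4^i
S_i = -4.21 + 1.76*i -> [-4.21, -2.45, -0.69, 1.07, 2.83]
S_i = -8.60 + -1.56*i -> [-8.6, -10.16, -11.72, -13.28, -14.84]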